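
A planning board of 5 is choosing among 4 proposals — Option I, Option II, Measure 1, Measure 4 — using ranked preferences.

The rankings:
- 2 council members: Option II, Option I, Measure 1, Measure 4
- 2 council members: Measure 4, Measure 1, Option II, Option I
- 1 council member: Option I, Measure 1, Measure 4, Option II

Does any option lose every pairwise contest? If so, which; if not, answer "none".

none

Pairwise majorities:
Option I vs Option II: 1 to 4, Option II.
Option I vs Measure 1: Option I is ranked higher on 2+1 = 3 ballots, Measure 1 on 2. Option I wins 3–2.
Option I vs Measure 4: Option I preferred on 2+1 = 3 ballots; Option I wins 3–2.
Option II–Measure 1: Measure 1 3–2.
Option II vs Measure 4: Measure 4, 3–2.
Measure 1 vs Measure 4: Measure 1, 3–2.
Each option has at least one pairwise win (Option I beats Measure 1; Option II beats Option I; Measure 1 beats Option II; Measure 4 beats Option II) — no Condorcet loser.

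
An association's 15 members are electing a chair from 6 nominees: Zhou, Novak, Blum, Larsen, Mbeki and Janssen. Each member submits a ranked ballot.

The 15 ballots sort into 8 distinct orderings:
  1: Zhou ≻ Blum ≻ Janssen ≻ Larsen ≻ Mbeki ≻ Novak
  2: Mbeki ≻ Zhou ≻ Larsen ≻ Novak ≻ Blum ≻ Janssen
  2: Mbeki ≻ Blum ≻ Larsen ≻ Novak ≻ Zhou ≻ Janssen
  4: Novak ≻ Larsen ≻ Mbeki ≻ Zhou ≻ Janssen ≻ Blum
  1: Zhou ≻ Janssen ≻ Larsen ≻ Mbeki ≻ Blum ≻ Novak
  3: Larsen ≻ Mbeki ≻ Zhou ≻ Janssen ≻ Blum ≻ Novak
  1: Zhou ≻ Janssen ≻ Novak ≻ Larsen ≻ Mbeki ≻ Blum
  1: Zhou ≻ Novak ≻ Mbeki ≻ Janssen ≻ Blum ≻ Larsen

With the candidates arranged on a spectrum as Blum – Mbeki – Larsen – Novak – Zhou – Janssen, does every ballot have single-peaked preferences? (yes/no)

Axis positions: Blum=1, Mbeki=2, Larsen=3, Novak=4, Zhou=5, Janssen=6.
Bloc 1: ranking walks positions 5-1-6-3-2-4; Blum is ranked above Novak even though Novak lies between Blum and the peak Zhou on the axis — preferences dip and rise again. Not single-peaked.
Bloc 2: ranking walks positions 2-5-3-4-1-6; Zhou is ranked above Larsen even though Larsen lies between Zhou and the peak Mbeki on the axis — preferences dip and rise again. Not single-peaked.
Bloc 3 (peak Mbeki at position 2): ranking walks positions 2-1-3-4-5-6, expanding outward from the peak — single-peaked.
Bloc 4 (peak Novak at position 4): ranking walks positions 4-3-2-5-6-1, expanding outward from the peak — single-peaked.
Bloc 5: ranking walks positions 5-6-3-2-1-4; Larsen is ranked above Novak even though Novak lies between Larsen and the peak Zhou on the axis — preferences dip and rise again. Not single-peaked.
Bloc 6: ranking walks positions 3-2-5-6-1-4; Zhou is ranked above Novak even though Novak lies between Zhou and the peak Larsen on the axis — preferences dip and rise again. Not single-peaked.
Bloc 7 (peak Zhou at position 5): ranking walks positions 5-6-4-3-2-1, expanding outward from the peak — single-peaked.
Bloc 8: ranking walks positions 5-4-2-6-1-3; Mbeki is ranked above Larsen even though Larsen lies between Mbeki and the peak Zhou on the axis — preferences dip and rise again. Not single-peaked.
Bloc 1 violates single-peakedness, so the profile is not single-peaked on this axis.

no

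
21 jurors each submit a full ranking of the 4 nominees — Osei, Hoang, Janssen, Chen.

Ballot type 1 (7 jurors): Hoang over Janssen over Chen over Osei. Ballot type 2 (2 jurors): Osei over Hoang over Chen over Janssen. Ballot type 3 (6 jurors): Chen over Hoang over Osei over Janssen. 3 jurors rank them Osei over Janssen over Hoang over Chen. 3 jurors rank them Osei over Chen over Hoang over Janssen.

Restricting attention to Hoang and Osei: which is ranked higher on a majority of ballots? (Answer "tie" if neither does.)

Ballots ranking Hoang above Osei: 7 + 6 = 13.
Ballots ranking Osei above Hoang: 21 − 13 = 8.
Hoang wins the head-to-head 13–8.

Hoang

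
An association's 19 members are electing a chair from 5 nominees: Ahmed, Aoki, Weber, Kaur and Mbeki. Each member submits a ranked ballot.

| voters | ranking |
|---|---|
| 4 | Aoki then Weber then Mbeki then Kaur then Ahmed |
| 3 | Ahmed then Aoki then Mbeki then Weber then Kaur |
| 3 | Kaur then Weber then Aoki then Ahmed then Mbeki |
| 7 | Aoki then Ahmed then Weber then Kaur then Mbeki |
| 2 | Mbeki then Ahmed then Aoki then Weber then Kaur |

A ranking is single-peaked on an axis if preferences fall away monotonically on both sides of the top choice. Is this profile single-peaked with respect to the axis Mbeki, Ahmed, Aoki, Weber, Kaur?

Axis positions: Mbeki=1, Ahmed=2, Aoki=3, Weber=4, Kaur=5.
Faction 1: ranking walks positions 3-4-1-5-2; Mbeki is ranked above Ahmed even though Ahmed lies between Mbeki and the peak Aoki on the axis — preferences dip and rise again. Not single-peaked.
Faction 2 (peak Ahmed at position 2): ranking walks positions 2-3-1-4-5, expanding outward from the peak — single-peaked.
Faction 3 (peak Kaur at position 5): ranking walks positions 5-4-3-2-1, expanding outward from the peak — single-peaked.
Faction 4 (peak Aoki at position 3): ranking walks positions 3-2-4-5-1, expanding outward from the peak — single-peaked.
Faction 5 (peak Mbeki at position 1): ranking walks positions 1-2-3-4-5, expanding outward from the peak — single-peaked.
Faction 1 violates single-peakedness, so the profile is not single-peaked on this axis.

no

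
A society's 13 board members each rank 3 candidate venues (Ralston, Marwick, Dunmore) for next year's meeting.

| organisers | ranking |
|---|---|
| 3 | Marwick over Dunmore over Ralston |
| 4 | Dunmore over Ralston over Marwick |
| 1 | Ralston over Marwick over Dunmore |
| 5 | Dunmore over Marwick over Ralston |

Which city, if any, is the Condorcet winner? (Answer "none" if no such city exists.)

Dunmore

Head-to-head results (13 organisers):
Ralston vs Marwick: 4+1 = 5 for Ralston, 8 for Marwick — Marwick by 8–5.
Ralston vs Dunmore: 1 to 12, Dunmore.
Marwick vs Dunmore: Dunmore wins 9–4.
Only Dunmore has no losses; Dunmore is the Condorcet winner.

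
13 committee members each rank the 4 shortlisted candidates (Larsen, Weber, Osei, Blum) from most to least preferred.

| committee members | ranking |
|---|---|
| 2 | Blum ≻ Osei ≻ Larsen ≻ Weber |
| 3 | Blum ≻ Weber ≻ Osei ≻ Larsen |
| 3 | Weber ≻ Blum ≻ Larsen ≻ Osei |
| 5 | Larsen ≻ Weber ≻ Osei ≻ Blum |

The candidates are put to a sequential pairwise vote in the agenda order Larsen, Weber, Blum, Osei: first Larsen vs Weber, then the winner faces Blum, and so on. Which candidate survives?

Round 1: Larsen vs Weber — 7–6, Larsen advances.
Round 2: Larsen vs Blum — 5–8, Blum advances.
Round 3: Blum vs Osei — 8–5, Blum advances.
The agenda winner is Blum.

Blum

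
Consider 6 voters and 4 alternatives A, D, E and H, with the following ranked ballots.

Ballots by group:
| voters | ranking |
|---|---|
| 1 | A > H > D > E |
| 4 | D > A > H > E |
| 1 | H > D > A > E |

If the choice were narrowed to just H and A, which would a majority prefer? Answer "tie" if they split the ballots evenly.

A

Ballots ranking H above A: 1.
Ballots ranking A above H: 6 − 1 = 5.
A wins the head-to-head 5–1.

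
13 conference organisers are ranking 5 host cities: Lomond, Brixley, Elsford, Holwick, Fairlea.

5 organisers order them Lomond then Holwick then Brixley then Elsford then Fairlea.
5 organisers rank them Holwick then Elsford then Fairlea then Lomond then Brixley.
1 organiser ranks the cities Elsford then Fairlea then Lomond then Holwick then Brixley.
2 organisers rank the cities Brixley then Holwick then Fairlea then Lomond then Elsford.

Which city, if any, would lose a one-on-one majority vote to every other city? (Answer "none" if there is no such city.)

Pairwise majorities:
Lomond vs Brixley: Lomond wins 11–2.
Lomond vs Elsford: Lomond wins 7–6.
Lomond vs Holwick: Lomond is ranked higher on 5+1 = 6 ballots, Holwick on 7. Holwick wins 7–6.
Lomond vs Fairlea: Lomond preferred on 5 ballots; Fairlea wins 8–5.
Brixley–Elsford: Brixley 7–6.
Brixley vs Holwick: Holwick, 11–2.
Brixley vs Fairlea: Brixley, 7–6.
Elsford vs Holwick: 1 for Elsford, 12 for Holwick — Holwick by 12–1.
Elsford vs Fairlea: Elsford is ranked higher on 5+5+1 = 11 ballots, Fairlea on 2. Elsford wins 11–2.
Holwick vs Fairlea: 12 to 1, Holwick.
No city is winless: Lomond beats Brixley; Brixley beats Elsford; Elsford beats Fairlea; Holwick beats Lomond; Fairlea beats Lomond. There is no Condorcet loser.

none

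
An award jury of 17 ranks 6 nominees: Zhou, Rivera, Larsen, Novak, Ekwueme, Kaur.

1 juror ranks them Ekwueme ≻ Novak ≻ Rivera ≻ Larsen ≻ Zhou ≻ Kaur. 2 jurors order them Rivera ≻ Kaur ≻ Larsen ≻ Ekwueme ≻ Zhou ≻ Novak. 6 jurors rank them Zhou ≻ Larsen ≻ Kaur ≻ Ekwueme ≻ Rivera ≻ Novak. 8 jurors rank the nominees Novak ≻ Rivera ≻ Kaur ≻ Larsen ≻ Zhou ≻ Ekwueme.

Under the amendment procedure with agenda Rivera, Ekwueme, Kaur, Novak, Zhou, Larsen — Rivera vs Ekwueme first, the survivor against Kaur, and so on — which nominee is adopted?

Round 1: Rivera vs Ekwueme — 10–7, Rivera advances.
Round 2: Rivera vs Kaur — 11–6, Rivera advances.
Round 3: Rivera vs Novak — 8–9, Novak advances.
Round 4: Novak vs Zhou — 9–8, Novak advances.
Round 5: Novak vs Larsen — 9–8, Novak advances.
The agenda winner is Novak.

Novak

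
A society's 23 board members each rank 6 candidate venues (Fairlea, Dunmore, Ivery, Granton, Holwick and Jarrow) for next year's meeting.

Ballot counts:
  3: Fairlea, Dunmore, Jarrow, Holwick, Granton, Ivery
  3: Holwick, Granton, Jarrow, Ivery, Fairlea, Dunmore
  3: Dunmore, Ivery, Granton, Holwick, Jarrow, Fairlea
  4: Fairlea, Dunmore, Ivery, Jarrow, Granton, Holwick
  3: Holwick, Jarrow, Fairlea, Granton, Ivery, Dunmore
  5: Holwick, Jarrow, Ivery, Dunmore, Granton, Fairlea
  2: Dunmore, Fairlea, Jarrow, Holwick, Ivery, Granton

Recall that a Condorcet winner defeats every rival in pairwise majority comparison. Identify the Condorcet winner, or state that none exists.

Pairwise majorities:
Fairlea–Dunmore: Fairlea 13–10.
Fairlea–Ivery: Fairlea 12–11.
Fairlea vs Granton: Fairlea, 12–11.
Fairlea vs Holwick: Holwick, 14–9.
Fairlea vs Jarrow: Jarrow, 14–9.
Dunmore vs Ivery: Dunmore wins 12–11.
Dunmore vs Granton: Dunmore wins 17–6.
Dunmore vs Holwick: Dunmore, 12–11.
Dunmore vs Jarrow: Dunmore, 12–11.
Ivery–Granton: Ivery 14–9.
Ivery–Holwick: Holwick 16–7.
Ivery vs Jarrow: Jarrow, 16–7.
Granton–Holwick: Holwick 16–7.
Granton vs Jarrow: Jarrow, 17–6.
Holwick vs Jarrow: Holwick, 14–9.
Each city drops at least one matchup (Fairlea loses to Holwick; Dunmore loses to Fairlea; Ivery loses to Fairlea; Granton loses to Fairlea; Holwick loses to Dunmore; Jarrow loses to Dunmore); the cycle Fairlea > Dunmore > Holwick > Fairlea rules out a Condorcet winner.

none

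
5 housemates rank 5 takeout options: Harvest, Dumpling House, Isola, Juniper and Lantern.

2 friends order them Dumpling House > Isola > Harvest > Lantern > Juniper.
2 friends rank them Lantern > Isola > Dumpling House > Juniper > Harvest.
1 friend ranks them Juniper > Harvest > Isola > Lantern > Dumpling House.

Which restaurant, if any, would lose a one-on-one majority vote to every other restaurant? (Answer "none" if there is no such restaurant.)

none

Pairwise majorities:
Harvest–Dumpling House: Dumpling House 4–1.
Harvest–Isola: Isola 4–1.
Harvest vs Juniper: Juniper wins 3–2.
Harvest vs Lantern: Harvest, 3–2.
Dumpling House–Isola: Isola 3–2.
Dumpling House vs Juniper: 4 to 1, Dumpling House.
Dumpling House vs Lantern: 2 for Dumpling House, 3 for Lantern — Lantern by 3–2.
Isola vs Juniper: Isola, 4–1.
Isola vs Lantern: Isola preferred on 2+1 = 3 ballots; Isola wins 3–2.
Juniper vs Lantern: 1 to 4, Lantern.
No restaurant is winless: Harvest beats Lantern; Dumpling House beats Harvest; Isola beats Harvest; Juniper beats Harvest; Lantern beats Dumpling House. There is no Condorcet loser.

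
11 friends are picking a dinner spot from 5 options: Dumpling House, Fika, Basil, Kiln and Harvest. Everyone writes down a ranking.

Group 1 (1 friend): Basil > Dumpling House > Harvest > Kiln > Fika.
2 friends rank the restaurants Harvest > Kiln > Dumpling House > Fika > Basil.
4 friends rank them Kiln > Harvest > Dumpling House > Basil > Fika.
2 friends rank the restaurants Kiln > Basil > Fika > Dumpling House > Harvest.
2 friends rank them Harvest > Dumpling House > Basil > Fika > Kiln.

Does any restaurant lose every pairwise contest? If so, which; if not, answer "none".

Pairwise majorities:
Dumpling House vs Fika: 1+2+4+2 = 9 for Dumpling House, 2 for Fika — Dumpling House by 9–2.
Dumpling House vs Basil: Dumpling House wins 8–3.
Dumpling House–Kiln: Kiln 8–3.
Dumpling House vs Harvest: 1+2 = 3 for Dumpling House, 8 for Harvest — Harvest by 8–3.
Fika vs Basil: 2 to 9, Basil.
Fika vs Kiln: Fika preferred on 2 ballots; Kiln wins 9–2.
Fika vs Harvest: Harvest wins 9–2.
Basil vs Kiln: 3 to 8, Kiln.
Basil vs Harvest: Harvest wins 8–3.
Kiln vs Harvest: Kiln is ranked higher on 4+2 = 6 ballots, Harvest on 5. Kiln wins 6–5.
Fika loses to every other restaurant — it is the Condorcet loser.

Fika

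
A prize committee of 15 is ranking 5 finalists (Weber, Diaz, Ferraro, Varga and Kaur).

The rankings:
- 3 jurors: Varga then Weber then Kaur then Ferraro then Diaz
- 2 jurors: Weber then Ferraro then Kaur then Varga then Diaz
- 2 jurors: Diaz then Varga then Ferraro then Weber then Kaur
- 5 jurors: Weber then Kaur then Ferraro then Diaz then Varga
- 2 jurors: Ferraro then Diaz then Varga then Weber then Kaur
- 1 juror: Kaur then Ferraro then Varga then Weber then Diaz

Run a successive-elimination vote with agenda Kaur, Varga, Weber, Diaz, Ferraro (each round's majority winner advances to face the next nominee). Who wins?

Round 1: Kaur vs Varga — 8–7, Kaur advances.
Round 2: Kaur vs Weber — 1–14, Weber advances.
Round 3: Weber vs Diaz — 11–4, Weber advances.
Round 4: Weber vs Ferraro — 10–5, Weber advances.
The agenda winner is Weber.

Weber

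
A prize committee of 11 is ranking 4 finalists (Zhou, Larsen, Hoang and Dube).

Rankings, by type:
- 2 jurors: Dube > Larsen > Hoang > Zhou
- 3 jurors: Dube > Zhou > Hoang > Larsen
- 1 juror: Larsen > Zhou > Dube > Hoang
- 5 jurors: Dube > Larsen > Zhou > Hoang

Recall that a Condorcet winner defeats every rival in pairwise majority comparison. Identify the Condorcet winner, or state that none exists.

Pairwise majorities:
Zhou vs Larsen: Zhou is ranked higher on 3 ballots, Larsen on 8. Larsen wins 8–3.
Zhou vs Hoang: 9 to 2, Zhou.
Zhou vs Dube: Zhou is ranked higher on 1 ballot, Dube on 10. Dube wins 10–1.
Larsen vs Hoang: 2+1+5 = 8 for Larsen, 3 for Hoang — Larsen by 8–3.
Larsen vs Dube: 1 to 10, Dube.
Hoang vs Dube: Hoang preferred on 0 ballots; Dube wins 11–0.
Dube beats each of Zhou, Larsen, Hoang — Dube is the Condorcet winner.

Dube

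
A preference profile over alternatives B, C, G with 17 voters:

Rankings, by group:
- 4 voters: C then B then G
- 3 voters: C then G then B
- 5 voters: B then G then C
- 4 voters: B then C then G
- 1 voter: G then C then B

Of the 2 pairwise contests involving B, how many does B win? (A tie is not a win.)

2

B against each rival (17 voters):
B vs C: B, 9–8.
B vs G: 13 to 4, B.
B beats C, G — 2 pairwise wins.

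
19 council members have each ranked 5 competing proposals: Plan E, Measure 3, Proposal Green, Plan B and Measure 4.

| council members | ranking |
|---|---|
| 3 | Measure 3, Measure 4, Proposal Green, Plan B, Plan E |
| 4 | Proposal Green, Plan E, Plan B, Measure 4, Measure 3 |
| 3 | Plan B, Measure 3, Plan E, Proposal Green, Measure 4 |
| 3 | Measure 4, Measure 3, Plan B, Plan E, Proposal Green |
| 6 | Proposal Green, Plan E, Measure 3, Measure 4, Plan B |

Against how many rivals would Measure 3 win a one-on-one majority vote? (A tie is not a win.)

Measure 3 against each rival (19 council members):
Measure 3 vs Plan E: Plan E, 10–9.
Measure 3 vs Proposal Green: Measure 3 is ranked higher on 3+3+3 = 9 ballots, Proposal Green on 10. Proposal Green wins 10–9.
Measure 3 vs Plan B: Measure 3 preferred on 3+3+6 = 12 ballots; Measure 3 wins 12–7.
Measure 3 vs Measure 4: Measure 3, 12–7.
Measure 3 beats Plan B, Measure 4; loses to Plan E, Proposal Green — 2 pairwise wins.

2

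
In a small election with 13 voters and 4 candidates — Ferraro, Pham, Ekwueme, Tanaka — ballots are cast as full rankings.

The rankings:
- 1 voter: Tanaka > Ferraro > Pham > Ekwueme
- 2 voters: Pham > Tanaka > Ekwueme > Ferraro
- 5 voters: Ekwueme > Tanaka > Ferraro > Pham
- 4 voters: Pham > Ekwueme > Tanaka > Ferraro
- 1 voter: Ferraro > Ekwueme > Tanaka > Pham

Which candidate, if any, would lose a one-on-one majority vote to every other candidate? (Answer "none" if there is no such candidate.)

none

Head-to-head results (13 voters):
Ferraro vs Pham: Ferraro preferred on 1+5+1 = 7 ballots; Ferraro wins 7–6.
Ferraro vs Ekwueme: Ekwueme wins 11–2.
Ferraro vs Tanaka: Tanaka, 12–1.
Pham vs Ekwueme: 7 to 6, Pham.
Pham vs Tanaka: 2+4 = 6 for Pham, 7 for Tanaka — Tanaka by 7–6.
Ekwueme vs Tanaka: Ekwueme preferred on 5+4+1 = 10 ballots; Ekwueme wins 10–3.
Every candidate wins at least one matchup (Ferraro beats Pham; Pham beats Ekwueme; Ekwueme beats Ferraro; Tanaka beats Ferraro), so there is no Condorcet loser.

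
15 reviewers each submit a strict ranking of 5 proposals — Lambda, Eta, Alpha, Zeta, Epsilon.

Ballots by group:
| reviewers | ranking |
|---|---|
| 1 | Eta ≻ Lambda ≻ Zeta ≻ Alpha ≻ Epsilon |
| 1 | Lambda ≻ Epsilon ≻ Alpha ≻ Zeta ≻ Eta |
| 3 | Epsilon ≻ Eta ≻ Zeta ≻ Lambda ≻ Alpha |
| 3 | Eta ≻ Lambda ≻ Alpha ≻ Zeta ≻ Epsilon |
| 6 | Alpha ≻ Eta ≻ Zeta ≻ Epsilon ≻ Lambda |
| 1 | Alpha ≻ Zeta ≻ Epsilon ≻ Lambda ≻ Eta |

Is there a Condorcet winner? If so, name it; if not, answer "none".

Check each pair by majority over 15 ballots:
Lambda vs Eta: Eta, 13–2.
Lambda vs Alpha: 8 to 7, Lambda.
Lambda vs Zeta: Lambda is ranked higher on 1+1+3 = 5 ballots, Zeta on 10. Zeta wins 10–5.
Lambda vs Epsilon: Lambda is ranked higher on 1+1+3 = 5 ballots, Epsilon on 10. Epsilon wins 10–5.
Eta vs Alpha: Eta preferred on 1+3+3 = 7 ballots; Alpha wins 8–7.
Eta vs Zeta: Eta preferred on 1+3+3+6 = 13 ballots; Eta wins 13–2.
Eta vs Epsilon: Eta preferred on 1+3+6 = 10 ballots; Eta wins 10–5.
Alpha vs Zeta: 1+3+6+1 = 11 for Alpha, 4 for Zeta — Alpha by 11–4.
Alpha vs Epsilon: Alpha preferred on 1+3+6+1 = 11 ballots; Alpha wins 11–4.
Zeta–Epsilon: Zeta 11–4.
Every project loses at least once (Lambda loses to Eta; Eta loses to Alpha; Alpha loses to Lambda; Zeta loses to Eta; Epsilon loses to Eta). The majority relation contains the cycle Lambda → Alpha → Eta → Lambda, so there is no Condorcet winner.

none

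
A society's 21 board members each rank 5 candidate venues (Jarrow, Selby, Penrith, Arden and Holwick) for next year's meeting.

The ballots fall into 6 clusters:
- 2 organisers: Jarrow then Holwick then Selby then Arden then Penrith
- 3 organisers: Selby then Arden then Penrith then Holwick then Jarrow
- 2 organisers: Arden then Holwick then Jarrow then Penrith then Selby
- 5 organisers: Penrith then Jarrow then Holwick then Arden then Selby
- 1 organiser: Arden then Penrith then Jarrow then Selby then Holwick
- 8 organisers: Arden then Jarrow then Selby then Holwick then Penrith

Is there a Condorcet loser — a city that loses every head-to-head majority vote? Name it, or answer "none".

Penrith

Head-to-head results (21 organisers):
Jarrow vs Selby: 2+2+5+1+8 = 18 for Jarrow, 3 for Selby — Jarrow by 18–3.
Jarrow vs Penrith: Jarrow is ranked higher on 2+2+8 = 12 ballots, Penrith on 9. Jarrow wins 12–9.
Jarrow vs Arden: Arden, 14–7.
Jarrow vs Holwick: 2+5+1+8 = 16 for Jarrow, 5 for Holwick — Jarrow by 16–5.
Selby vs Penrith: Selby preferred on 2+3+8 = 13 ballots; Selby wins 13–8.
Selby vs Arden: Arden, 16–5.
Selby vs Holwick: Selby, 12–9.
Penrith vs Arden: Penrith preferred on 5 ballots; Arden wins 16–5.
Penrith vs Holwick: 9 to 12, Holwick.
Arden vs Holwick: Arden, 14–7.
Penrith is beaten in every head-to-head and is the Condorcet loser.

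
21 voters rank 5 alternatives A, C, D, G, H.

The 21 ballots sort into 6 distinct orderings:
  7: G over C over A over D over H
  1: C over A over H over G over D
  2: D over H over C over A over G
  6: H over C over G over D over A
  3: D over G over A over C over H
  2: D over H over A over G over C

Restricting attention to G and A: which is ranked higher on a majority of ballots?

Ballots ranking G above A: 7 + 6 + 3 = 16.
Ballots ranking A above G: 21 − 16 = 5.
G wins the head-to-head 16–5.

G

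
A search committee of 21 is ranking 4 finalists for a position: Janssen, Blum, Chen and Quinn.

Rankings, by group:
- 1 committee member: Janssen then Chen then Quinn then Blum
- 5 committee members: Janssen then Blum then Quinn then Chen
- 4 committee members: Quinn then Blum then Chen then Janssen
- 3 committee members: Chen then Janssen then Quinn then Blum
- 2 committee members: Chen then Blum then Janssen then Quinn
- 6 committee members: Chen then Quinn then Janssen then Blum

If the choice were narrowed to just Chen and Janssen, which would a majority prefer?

Ballots ranking Chen above Janssen: 4 + 3 + 2 + 6 = 15.
Ballots ranking Janssen above Chen: 21 − 15 = 6.
Chen wins the head-to-head 15–6.

Chen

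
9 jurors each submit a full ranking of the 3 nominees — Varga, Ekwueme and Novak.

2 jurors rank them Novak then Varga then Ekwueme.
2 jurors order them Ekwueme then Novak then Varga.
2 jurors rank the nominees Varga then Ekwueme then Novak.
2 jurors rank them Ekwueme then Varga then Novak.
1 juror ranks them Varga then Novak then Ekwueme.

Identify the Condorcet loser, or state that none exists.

Novak

Pairwise majorities:
Varga vs Ekwueme: Varga is ranked higher on 2+2+1 = 5 ballots, Ekwueme on 4. Varga wins 5–4.
Varga vs Novak: Varga wins 5–4.
Ekwueme vs Novak: 6 to 3, Ekwueme.
Novak loses to every other nominee — it is the Condorcet loser.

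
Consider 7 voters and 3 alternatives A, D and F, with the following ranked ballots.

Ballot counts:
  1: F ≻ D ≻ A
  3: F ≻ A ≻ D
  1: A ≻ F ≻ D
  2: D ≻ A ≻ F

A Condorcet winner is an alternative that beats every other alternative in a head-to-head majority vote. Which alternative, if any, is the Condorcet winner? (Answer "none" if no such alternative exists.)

Head-to-head results (7 voters):
A vs D: 3+1 = 4 for A, 3 for D — A by 4–3.
A vs F: A is ranked higher on 1+2 = 3 ballots, F on 4. F wins 4–3.
D–F: F 5–2.
F wins every pairwise contest, so F is the Condorcet winner.

F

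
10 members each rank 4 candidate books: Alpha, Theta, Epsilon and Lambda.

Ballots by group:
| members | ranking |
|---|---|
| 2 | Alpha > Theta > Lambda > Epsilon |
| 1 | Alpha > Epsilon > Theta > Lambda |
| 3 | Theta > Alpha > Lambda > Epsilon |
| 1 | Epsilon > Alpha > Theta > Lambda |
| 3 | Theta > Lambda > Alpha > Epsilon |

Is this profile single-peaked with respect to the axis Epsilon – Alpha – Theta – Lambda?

yes

Axis positions: Epsilon=1, Alpha=2, Theta=3, Lambda=4.
Group 1 (peak Alpha at position 2): ranking walks positions 2-3-4-1, expanding outward from the peak — single-peaked.
Group 2 (peak Alpha at position 2): ranking walks positions 2-1-3-4, expanding outward from the peak — single-peaked.
Group 3 (peak Theta at position 3): ranking walks positions 3-2-4-1, expanding outward from the peak — single-peaked.
Group 4 (peak Epsilon at position 1): ranking walks positions 1-2-3-4, expanding outward from the peak — single-peaked.
Group 5 (peak Theta at position 3): ranking walks positions 3-4-2-1, expanding outward from the peak — single-peaked.
Every ranking is single-peaked on this axis.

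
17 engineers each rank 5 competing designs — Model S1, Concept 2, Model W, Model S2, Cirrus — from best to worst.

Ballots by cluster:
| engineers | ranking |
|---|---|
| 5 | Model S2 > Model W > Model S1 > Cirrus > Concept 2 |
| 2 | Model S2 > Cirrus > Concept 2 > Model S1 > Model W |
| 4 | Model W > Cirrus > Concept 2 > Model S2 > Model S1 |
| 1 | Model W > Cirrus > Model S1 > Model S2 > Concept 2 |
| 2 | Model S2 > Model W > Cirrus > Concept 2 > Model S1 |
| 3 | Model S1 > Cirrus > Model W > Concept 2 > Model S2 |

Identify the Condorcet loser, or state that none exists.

Concept 2

Pairwise majorities:
Model S1 vs Concept 2: Model S1, 9–8.
Model S1 vs Model W: Model W wins 12–5.
Model S1 vs Model S2: Model S1 preferred on 1+3 = 4 ballots; Model S2 wins 13–4.
Model S1 vs Cirrus: Cirrus wins 9–8.
Concept 2 vs Model W: 2 for Concept 2, 15 for Model W — Model W by 15–2.
Concept 2 vs Model S2: Model S2, 10–7.
Concept 2 vs Cirrus: 0 to 17, Cirrus.
Model W vs Model S2: Model S2 wins 9–8.
Model W vs Cirrus: Model W, 12–5.
Model S2 vs Cirrus: Model S2 is ranked higher on 5+2+2 = 9 ballots, Cirrus on 8. Model S2 wins 9–8.
Concept 2 is beaten in every head-to-head and is the Condorcet loser.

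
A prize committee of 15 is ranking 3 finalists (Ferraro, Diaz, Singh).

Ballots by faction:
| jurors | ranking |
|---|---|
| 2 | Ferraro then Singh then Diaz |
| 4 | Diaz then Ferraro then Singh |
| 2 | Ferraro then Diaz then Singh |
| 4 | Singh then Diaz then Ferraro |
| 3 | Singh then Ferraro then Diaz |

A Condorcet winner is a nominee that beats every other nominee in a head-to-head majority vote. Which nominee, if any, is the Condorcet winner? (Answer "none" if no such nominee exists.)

Pairwise majorities:
Ferraro vs Diaz: Ferraro preferred on 2+2+3 = 7 ballots; Diaz wins 8–7.
Ferraro vs Singh: 2+4+2 = 8 for Ferraro, 7 for Singh — Ferraro by 8–7.
Diaz vs Singh: 6 to 9, Singh.
Each nominee drops at least one matchup (Ferraro loses to Diaz; Diaz loses to Singh; Singh loses to Ferraro); the cycle Ferraro → Singh → Diaz → Ferraro rules out a Condorcet winner.

none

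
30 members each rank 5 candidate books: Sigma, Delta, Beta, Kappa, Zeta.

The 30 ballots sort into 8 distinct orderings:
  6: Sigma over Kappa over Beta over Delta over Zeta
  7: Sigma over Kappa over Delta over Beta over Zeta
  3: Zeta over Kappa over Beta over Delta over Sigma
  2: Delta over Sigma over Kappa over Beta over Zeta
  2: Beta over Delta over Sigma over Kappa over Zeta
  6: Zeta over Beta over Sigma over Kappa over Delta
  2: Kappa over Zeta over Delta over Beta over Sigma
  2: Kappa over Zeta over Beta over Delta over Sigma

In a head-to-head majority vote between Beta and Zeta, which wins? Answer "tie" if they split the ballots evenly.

Ballots ranking Beta above Zeta: 6 + 7 + 2 + 2 = 17.
Ballots ranking Zeta above Beta: 30 − 17 = 13.
Beta wins the head-to-head 17–13.

Beta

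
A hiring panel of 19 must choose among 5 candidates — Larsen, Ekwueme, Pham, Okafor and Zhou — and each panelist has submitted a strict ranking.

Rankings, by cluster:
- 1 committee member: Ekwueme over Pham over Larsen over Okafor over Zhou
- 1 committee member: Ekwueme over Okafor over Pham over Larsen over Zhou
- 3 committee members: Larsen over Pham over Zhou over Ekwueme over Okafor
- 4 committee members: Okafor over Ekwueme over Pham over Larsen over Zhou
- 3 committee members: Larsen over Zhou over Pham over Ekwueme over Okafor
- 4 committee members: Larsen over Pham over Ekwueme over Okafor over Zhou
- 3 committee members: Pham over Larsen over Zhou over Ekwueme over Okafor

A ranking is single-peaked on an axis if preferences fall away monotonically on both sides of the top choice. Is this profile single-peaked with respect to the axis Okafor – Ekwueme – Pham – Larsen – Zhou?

yes

Axis positions: Okafor=1, Ekwueme=2, Pham=3, Larsen=4, Zhou=5.
Cluster 1 (peak Ekwueme at position 2): ranking walks positions 2-3-4-1-5, expanding outward from the peak — single-peaked.
Cluster 2 (peak Ekwueme at position 2): ranking walks positions 2-1-3-4-5, expanding outward from the peak — single-peaked.
Cluster 3 (peak Larsen at position 4): ranking walks positions 4-3-5-2-1, expanding outward from the peak — single-peaked.
Cluster 4 (peak Okafor at position 1): ranking walks positions 1-2-3-4-5, expanding outward from the peak — single-peaked.
Cluster 5 (peak Larsen at position 4): ranking walks positions 4-5-3-2-1, expanding outward from the peak — single-peaked.
Cluster 6 (peak Larsen at position 4): ranking walks positions 4-3-2-1-5, expanding outward from the peak — single-peaked.
Cluster 7 (peak Pham at position 3): ranking walks positions 3-4-5-2-1, expanding outward from the peak — single-peaked.
Every ranking is single-peaked on this axis.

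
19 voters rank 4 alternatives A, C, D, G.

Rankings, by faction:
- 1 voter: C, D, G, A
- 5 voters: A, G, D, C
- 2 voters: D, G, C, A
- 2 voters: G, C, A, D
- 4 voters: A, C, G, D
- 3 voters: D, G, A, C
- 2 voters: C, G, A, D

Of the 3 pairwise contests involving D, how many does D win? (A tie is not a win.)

1

D against each rival (19 voters):
D vs A: A wins 13–6.
D vs C: D preferred on 5+2+3 = 10 ballots; D wins 10–9.
D vs G: D is ranked higher on 1+2+3 = 6 ballots, G on 13. G wins 13–6.
D beats C; loses to A, G — 1 pairwise win.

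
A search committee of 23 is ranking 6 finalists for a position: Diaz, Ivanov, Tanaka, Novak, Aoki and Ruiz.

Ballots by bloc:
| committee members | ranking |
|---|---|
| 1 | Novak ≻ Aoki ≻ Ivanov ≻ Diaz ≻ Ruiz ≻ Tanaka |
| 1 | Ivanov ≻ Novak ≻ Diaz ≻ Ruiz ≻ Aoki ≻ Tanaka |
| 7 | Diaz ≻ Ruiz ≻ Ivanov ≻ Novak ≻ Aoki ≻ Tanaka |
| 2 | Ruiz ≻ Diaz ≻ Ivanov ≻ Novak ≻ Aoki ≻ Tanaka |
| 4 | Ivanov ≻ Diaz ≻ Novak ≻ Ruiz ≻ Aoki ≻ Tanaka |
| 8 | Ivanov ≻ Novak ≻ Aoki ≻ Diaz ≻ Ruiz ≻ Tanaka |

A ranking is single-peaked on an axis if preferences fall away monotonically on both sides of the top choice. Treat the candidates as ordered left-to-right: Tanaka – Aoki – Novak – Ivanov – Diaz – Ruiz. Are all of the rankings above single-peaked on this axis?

yes

Axis positions: Tanaka=1, Aoki=2, Novak=3, Ivanov=4, Diaz=5, Ruiz=6.
Bloc 1 (peak Novak at position 3): ranking walks positions 3-2-4-5-6-1, expanding outward from the peak — single-peaked.
Bloc 2 (peak Ivanov at position 4): ranking walks positions 4-3-5-6-2-1, expanding outward from the peak — single-peaked.
Bloc 3 (peak Diaz at position 5): ranking walks positions 5-6-4-3-2-1, expanding outward from the peak — single-peaked.
Bloc 4 (peak Ruiz at position 6): ranking walks positions 6-5-4-3-2-1, expanding outward from the peak — single-peaked.
Bloc 5 (peak Ivanov at position 4): ranking walks positions 4-5-3-6-2-1, expanding outward from the peak — single-peaked.
Bloc 6 (peak Ivanov at position 4): ranking walks positions 4-3-2-5-6-1, expanding outward from the peak — single-peaked.
Every ranking is single-peaked on this axis.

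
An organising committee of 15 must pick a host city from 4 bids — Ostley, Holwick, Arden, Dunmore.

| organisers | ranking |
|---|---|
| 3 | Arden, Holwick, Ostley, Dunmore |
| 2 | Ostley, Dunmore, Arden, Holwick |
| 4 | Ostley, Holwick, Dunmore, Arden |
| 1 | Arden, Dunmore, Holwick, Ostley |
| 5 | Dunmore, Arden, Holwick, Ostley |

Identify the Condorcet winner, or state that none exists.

none

Pairwise majorities:
Ostley vs Holwick: Holwick, 9–6.
Ostley vs Arden: Arden, 9–6.
Ostley vs Dunmore: Ostley, 9–6.
Holwick–Arden: Arden 11–4.
Holwick–Dunmore: Dunmore 8–7.
Arden vs Dunmore: Dunmore, 11–4.
Every city loses at least once (Ostley loses to Holwick; Holwick loses to Arden; Arden loses to Dunmore; Dunmore loses to Ostley). The majority relation contains the cycle Ostley > Dunmore > Holwick > Ostley, so there is no Condorcet winner.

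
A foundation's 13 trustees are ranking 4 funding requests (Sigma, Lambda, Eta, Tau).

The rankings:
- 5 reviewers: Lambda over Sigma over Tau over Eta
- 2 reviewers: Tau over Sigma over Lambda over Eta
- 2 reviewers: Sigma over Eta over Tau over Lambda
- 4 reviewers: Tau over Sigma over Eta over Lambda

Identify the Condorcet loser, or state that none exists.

Pairwise majorities:
Sigma–Lambda: Sigma 8–5.
Sigma vs Eta: Sigma wins 13–0.
Sigma vs Tau: Sigma, 7–6.
Lambda vs Eta: Lambda, 7–6.
Lambda vs Tau: Lambda is ranked higher on 5 ballots, Tau on 8. Tau wins 8–5.
Eta vs Tau: Tau, 11–2.
Eta loses to every other project — it is the Condorcet loser.

Eta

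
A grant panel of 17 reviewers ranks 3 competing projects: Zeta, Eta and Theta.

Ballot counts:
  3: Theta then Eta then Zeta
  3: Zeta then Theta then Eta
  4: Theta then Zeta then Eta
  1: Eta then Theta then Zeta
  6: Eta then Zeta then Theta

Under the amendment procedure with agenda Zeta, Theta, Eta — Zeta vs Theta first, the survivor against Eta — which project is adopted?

Round 1: Zeta vs Theta — 9–8, Zeta advances.
Round 2: Zeta vs Eta — 7–10, Eta advances.
Eta survives the agenda.

Eta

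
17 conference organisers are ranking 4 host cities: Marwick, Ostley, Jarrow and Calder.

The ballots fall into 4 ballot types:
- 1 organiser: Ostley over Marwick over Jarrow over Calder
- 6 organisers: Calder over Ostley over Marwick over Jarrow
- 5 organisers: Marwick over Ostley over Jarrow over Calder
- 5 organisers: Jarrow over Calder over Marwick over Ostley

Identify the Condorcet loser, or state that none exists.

none

Pairwise majorities:
Marwick vs Ostley: Marwick preferred on 5+5 = 10 ballots; Marwick wins 10–7.
Marwick vs Jarrow: 1+6+5 = 12 for Marwick, 5 for Jarrow — Marwick by 12–5.
Marwick vs Calder: Marwick preferred on 1+5 = 6 ballots; Calder wins 11–6.
Ostley vs Jarrow: Ostley preferred on 1+6+5 = 12 ballots; Ostley wins 12–5.
Ostley vs Calder: 1+5 = 6 for Ostley, 11 for Calder — Calder by 11–6.
Jarrow vs Calder: Jarrow, 11–6.
Each city has at least one pairwise win (Marwick beats Ostley; Ostley beats Jarrow; Jarrow beats Calder; Calder beats Marwick) — no Condorcet loser.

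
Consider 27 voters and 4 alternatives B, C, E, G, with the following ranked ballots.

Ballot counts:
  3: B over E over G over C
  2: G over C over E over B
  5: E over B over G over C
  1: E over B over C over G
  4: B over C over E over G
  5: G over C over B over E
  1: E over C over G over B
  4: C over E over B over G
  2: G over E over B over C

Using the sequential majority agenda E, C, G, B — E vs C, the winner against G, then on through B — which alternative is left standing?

B

Round 1: E vs C — 12–15, C advances.
Round 2: C vs G — 10–17, G advances.
Round 3: G vs B — 10–17, B advances.
B survives the agenda.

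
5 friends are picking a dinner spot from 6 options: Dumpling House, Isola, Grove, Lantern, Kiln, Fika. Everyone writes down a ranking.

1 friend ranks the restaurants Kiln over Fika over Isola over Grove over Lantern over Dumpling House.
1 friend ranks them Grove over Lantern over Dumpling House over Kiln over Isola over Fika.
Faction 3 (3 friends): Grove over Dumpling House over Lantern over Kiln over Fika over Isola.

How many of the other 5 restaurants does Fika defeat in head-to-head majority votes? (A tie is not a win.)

Fika against each rival (5 friends):
Fika vs Dumpling House: Dumpling House, 4–1.
Fika vs Isola: Fika is ranked higher on 1+3 = 4 ballots, Isola on 1. Fika wins 4–1.
Fika vs Grove: Fika is ranked higher on 1 ballot, Grove on 4. Grove wins 4–1.
Fika vs Lantern: Lantern, 4–1.
Fika–Kiln: Kiln 5–0.
Fika beats Isola; loses to Dumpling House, Grove, Lantern, Kiln — 1 pairwise win.

1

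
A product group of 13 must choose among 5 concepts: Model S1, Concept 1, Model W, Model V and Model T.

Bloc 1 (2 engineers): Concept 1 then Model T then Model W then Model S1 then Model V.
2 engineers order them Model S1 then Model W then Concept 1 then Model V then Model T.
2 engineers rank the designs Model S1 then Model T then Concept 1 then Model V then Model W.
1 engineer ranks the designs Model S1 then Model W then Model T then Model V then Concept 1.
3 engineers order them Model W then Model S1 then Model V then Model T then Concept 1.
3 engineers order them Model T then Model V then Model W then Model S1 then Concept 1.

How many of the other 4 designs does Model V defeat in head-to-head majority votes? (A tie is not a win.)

1

Model V against each rival (13 engineers):
Model V vs Model S1: Model S1, 10–3.
Model V vs Concept 1: Model V, 7–6.
Model V vs Model W: Model V is ranked higher on 2+3 = 5 ballots, Model W on 8. Model W wins 8–5.
Model V vs Model T: Model T, 8–5.
Model V beats Concept 1; loses to Model S1, Model W, Model T — 1 pairwise win.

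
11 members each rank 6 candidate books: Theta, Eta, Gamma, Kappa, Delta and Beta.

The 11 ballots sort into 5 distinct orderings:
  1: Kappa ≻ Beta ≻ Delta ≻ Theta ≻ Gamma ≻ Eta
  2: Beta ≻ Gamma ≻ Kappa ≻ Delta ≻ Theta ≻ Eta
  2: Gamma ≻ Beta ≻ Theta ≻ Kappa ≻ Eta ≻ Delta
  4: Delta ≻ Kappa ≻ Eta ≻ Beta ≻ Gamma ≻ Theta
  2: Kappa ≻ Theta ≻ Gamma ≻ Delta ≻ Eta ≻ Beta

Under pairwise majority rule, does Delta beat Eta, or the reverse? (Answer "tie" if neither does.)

Ballots ranking Delta above Eta: 1 + 2 + 4 + 2 = 9.
Ballots ranking Eta above Delta: 11 − 9 = 2.
Delta wins the head-to-head 9–2.

Delta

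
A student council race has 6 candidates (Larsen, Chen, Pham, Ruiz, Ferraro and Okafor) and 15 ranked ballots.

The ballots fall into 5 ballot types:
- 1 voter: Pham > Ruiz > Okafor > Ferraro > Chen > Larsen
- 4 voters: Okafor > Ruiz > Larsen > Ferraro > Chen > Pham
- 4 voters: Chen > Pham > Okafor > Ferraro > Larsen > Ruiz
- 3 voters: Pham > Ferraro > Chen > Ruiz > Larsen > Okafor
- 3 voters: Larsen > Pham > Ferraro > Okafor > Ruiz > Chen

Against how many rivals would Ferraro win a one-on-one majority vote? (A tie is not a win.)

3

Ferraro against each rival (15 voters):
Ferraro–Larsen: Ferraro 8–7.
Ferraro vs Chen: 1+4+3+3 = 11 for Ferraro, 4 for Chen — Ferraro by 11–4.
Ferraro vs Pham: Pham wins 11–4.
Ferraro vs Ruiz: Ferraro is ranked higher on 4+3+3 = 10 ballots, Ruiz on 5. Ferraro wins 10–5.
Ferraro vs Okafor: 3+3 = 6 for Ferraro, 9 for Okafor — Okafor by 9–6.
Ferraro beats Larsen, Chen, Ruiz; loses to Pham, Okafor — 3 pairwise wins.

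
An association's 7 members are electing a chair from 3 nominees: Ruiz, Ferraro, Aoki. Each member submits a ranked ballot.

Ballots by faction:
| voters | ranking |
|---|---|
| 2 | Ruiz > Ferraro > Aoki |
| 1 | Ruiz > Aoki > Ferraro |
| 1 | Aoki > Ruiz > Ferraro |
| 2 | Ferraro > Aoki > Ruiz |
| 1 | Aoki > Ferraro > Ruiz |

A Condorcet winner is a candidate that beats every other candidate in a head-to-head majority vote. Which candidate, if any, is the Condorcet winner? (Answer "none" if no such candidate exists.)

none

Check each pair by majority over 7 ballots:
Ruiz–Ferraro: Ruiz 4–3.
Ruiz vs Aoki: Aoki, 4–3.
Ferraro vs Aoki: Ferraro, 4–3.
Each candidate drops at least one matchup (Ruiz loses to Aoki; Ferraro loses to Ruiz; Aoki loses to Ferraro); the cycle Ruiz beats Ferraro beats Aoki beats Ruiz rules out a Condorcet winner.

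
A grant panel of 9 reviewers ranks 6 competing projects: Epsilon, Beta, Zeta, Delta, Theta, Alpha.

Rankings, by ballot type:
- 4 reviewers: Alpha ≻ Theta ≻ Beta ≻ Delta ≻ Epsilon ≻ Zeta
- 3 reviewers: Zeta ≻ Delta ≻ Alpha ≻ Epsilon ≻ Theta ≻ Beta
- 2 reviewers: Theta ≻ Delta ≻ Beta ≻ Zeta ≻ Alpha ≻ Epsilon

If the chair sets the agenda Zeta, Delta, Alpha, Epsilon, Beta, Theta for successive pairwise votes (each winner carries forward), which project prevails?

Theta

Round 1: Zeta vs Delta — 3–6, Delta advances.
Round 2: Delta vs Alpha — 5–4, Delta advances.
Round 3: Delta vs Epsilon — 9–0, Delta advances.
Round 4: Delta vs Beta — 5–4, Delta advances.
Round 5: Delta vs Theta — 3–6, Theta advances.
The agenda winner is Theta.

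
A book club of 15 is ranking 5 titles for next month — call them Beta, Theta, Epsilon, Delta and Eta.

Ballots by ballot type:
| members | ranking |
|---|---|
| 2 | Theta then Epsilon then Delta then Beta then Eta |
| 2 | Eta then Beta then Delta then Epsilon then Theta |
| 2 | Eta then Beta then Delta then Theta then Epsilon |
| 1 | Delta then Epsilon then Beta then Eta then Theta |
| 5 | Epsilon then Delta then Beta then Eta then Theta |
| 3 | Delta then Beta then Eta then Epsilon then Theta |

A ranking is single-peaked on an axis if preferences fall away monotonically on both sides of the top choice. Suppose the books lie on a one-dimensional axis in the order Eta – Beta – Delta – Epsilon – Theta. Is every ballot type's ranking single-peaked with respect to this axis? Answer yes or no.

Axis positions: Eta=1, Beta=2, Delta=3, Epsilon=4, Theta=5.
Ballot type 1 (peak Theta at position 5): ranking walks positions 5-4-3-2-1, expanding outward from the peak — single-peaked.
Ballot type 2 (peak Eta at position 1): ranking walks positions 1-2-3-4-5, expanding outward from the peak — single-peaked.
Ballot type 3: ranking walks positions 1-2-3-5-4; Theta is ranked above Epsilon even though Epsilon lies between Theta and the peak Eta on the axis — preferences dip and rise again. Not single-peaked.
Ballot type 4 (peak Delta at position 3): ranking walks positions 3-4-2-1-5, expanding outward from the peak — single-peaked.
Ballot type 5 (peak Epsilon at position 4): ranking walks positions 4-3-2-1-5, expanding outward from the peak — single-peaked.
Ballot type 6 (peak Delta at position 3): ranking walks positions 3-2-1-4-5, expanding outward from the peak — single-peaked.
Ballot type 3 violates single-peakedness, so the profile is not single-peaked on this axis.

no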